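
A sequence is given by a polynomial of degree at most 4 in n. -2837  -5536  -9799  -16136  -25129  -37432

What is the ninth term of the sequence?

-101821

D1: -2699  -4263  -6337  -8993  -12303
D2: -1564  -2074  -2656  -3310
D3: -510  -582  -654
D4: -72  -72
Constant fourth difference = -72, so extend:
-654 − 72 = -726;  -3310 − 726 = -4036;  -12303 − 4036 = -16339;  -37432 − 16339 = -53771
-726 − 72 = -798;  -4036 − 798 = -4834;  -16339 − 4834 = -21173;  -53771 − 21173 = -74944
-798 − 72 = -870;  -4834 − 870 = -5704;  -21173 − 5704 = -26877;  -74944 − 26877 = -101821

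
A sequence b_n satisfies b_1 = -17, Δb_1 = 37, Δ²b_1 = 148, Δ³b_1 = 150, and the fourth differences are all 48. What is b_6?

Build the table forward from the leading diagonal:
Fourth differences: 48  48  48  48  48  48
Third differences: 150  198  246  294  342  390
Second differences: 148  298  496  742  1036  1378
First differences: 37  185  483  979  1721  2757
b: -17  20  205  688  1667  3388

3388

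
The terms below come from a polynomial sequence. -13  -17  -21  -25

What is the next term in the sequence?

Δ: -4 , -4 , -4
First differences constant at -4.
-25 − 4 = -29

-29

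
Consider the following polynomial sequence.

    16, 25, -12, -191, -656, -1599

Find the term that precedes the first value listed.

9

D1: 9  -37  -179  -465  -943
D2: -46  -142  -286  -478
D3: -96  -144  -192
D4: -48  -48
The fourth differences are constant at -48.
Work back: -96 + 48 = -48;  -46 + 48 = 2;  9 − 2 = 7;  16 − 7 = 9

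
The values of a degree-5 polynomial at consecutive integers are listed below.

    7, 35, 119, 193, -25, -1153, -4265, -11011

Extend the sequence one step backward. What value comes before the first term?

5

D1: 28, 84, 74, -218, -1128, -3112, -6746
D2: 56, -10, -292, -910, -1984, -3634
D3: -66, -282, -618, -1074, -1650
D4: -216, -336, -456, -576
D5: -120, -120, -120
The fifth differences are constant at -120.
Work back: -216 + 120 = -96;  -66 + 96 = 30;  56 − 30 = 26;  28 − 26 = 2;  7 − 2 = 5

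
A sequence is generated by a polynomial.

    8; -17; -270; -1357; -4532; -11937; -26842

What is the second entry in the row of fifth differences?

-240

D1: -25, -253, -1087, -3175, -7405, -14905
D2: -228, -834, -2088, -4230, -7500
D3: -606, -1254, -2142, -3270
D4: -648, -888, -1128
D5: -240, -240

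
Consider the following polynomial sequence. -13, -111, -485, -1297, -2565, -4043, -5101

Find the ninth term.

-797

Δ: -98, -374, -812, -1268, -1478, -1058
Δ²: -276, -438, -456, -210, 420
Δ³: -162, -18, 246, 630
Δ⁴: 144, 264, 384
Δ⁵: 120, 120
The fifth differences are constant (120).
384 + 120 = 504;  630 + 504 = 1134;  420 + 1134 = 1554;  -1058 + 1554 = 496;  -5101 + 496 = -4605
504 + 120 = 624;  1134 + 624 = 1758;  1554 + 1758 = 3312;  496 + 3312 = 3808;  -4605 + 3808 = -797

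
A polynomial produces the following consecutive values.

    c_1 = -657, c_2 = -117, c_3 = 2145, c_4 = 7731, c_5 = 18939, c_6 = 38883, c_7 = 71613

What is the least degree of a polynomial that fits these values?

5

Δ: 540, 2262, 5586, 11208, 19944, 32730
Δ²: 1722, 3324, 5622, 8736, 12786
Δ³: 1602, 2298, 3114, 4050
Δ⁴: 696, 816, 936
Δ⁵: 120, 120
The fifth differences are constant, so the polynomial has degree 5.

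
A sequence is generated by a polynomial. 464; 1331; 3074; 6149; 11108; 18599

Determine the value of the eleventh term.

867 , 1743 , 3075 , 4959 , 7491
876 , 1332 , 1884 , 2532
456 , 552 , 648
96 , 96
The fourth differences are constant (96).
648 + 96 = 744;  2532 + 744 = 3276;  7491 + 3276 = 10767;  18599 + 10767 = 29366
744 + 96 = 840;  3276 + 840 = 4116;  10767 + 4116 = 14883;  29366 + 14883 = 44249
840 + 96 = 936;  4116 + 936 = 5052;  14883 + 5052 = 19935;  44249 + 19935 = 64184
936 + 96 = 1032;  5052 + 1032 = 6084;  19935 + 6084 = 26019;  64184 + 26019 = 90203
1032 + 96 = 1128;  6084 + 1128 = 7212;  26019 + 7212 = 33231;  90203 + 33231 = 123434

123434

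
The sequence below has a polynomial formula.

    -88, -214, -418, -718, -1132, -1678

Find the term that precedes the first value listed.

-22

D1: -126, -204, -300, -414, -546
D2: -78, -96, -114, -132
D3: -18, -18, -18
The third differences are constant at -18.
Work back: -78 + 18 = -60;  -126 + 60 = -66;  -88 + 66 = -22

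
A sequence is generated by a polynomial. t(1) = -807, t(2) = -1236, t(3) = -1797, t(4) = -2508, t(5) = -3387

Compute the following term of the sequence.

-4452

Δ: -429, -561, -711, -879
Δ²: -132, -150, -168
Δ³: -18, -18
Constant third difference = -18, so extend:
-168 − 18 = -186;  -879 − 186 = -1065;  -3387 − 1065 = -4452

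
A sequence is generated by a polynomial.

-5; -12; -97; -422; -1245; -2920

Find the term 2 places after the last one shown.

-10722

D1: -7 , -85 , -325 , -823 , -1675
D2: -78 , -240 , -498 , -852
D3: -162 , -258 , -354
D4: -96 , -96
Fourth differences constant at -96.
-354 − 96 = -450;  -852 − 450 = -1302;  -1675 − 1302 = -2977;  -2920 − 2977 = -5897
-450 − 96 = -546;  -1302 − 546 = -1848;  -2977 − 1848 = -4825;  -5897 − 4825 = -10722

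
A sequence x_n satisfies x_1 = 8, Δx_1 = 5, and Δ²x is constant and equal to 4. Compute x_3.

22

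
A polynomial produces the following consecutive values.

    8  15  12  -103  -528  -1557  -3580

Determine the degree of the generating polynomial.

7, -3, -115, -425, -1029, -2023
-10, -112, -310, -604, -994
-102, -198, -294, -390
-96, -96, -96
The fourth differences are constant, so the polynomial has degree 4.

4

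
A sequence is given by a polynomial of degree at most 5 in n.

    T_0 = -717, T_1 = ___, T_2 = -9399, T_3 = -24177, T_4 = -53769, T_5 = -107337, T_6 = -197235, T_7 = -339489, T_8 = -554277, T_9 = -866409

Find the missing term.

-2985

Using the last 8 terms:
Δ: -14778, -29592, -53568, -89898, -142254, -214788, -312132
Δ²: -14814, -23976, -36330, -52356, -72534, -97344
Δ³: -9162, -12354, -16026, -20178, -24810
Δ⁴: -3192, -3672, -4152, -4632
Δ⁵: -480, -480, -480
Constant fifth difference = -480.
Extend backward: -3192 + 480 = -2712;  -9162 + 2712 = -6450;  -14814 + 6450 = -8364;  -14778 + 8364 = -6414;  -9399 + 6414 = -2985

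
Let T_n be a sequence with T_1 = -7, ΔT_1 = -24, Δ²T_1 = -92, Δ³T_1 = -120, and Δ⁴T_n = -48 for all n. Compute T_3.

Build the table forward from the leading diagonal:
Fourth differences: -48  -48  -48
Third differences: -120  -168  -216
Second differences: -92  -212  -380
First differences: -24  -116  -328
T: -7  -31  -147

-147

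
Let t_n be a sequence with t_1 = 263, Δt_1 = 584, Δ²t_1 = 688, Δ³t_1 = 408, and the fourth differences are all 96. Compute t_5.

Build the table forward from the leading diagonal:
D4: 96, 96, 96, 96, 96
D3: 408, 504, 600, 696, 792
D2: 688, 1096, 1600, 2200, 2896
D1: 584, 1272, 2368, 3968, 6168
t: 263, 847, 2119, 4487, 8455

8455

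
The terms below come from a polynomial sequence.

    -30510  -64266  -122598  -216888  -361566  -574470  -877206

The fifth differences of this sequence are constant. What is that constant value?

-360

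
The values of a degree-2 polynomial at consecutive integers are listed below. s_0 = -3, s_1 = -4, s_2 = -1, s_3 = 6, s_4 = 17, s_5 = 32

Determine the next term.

First differences: -1 , 3 , 7 , 11 , 15
Second differences: 4 , 4 , 4 , 4
Constant second difference = 4, so extend:
15 + 4 = 19;  32 + 19 = 51

51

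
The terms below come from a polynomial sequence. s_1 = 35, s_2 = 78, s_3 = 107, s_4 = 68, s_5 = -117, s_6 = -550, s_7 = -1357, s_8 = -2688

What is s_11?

Δ: 43, 29, -39, -185, -433, -807, -1331
Δ²: -14, -68, -146, -248, -374, -524
Δ³: -54, -78, -102, -126, -150
Δ⁴: -24, -24, -24, -24
Fourth differences constant at -24.
-150 − 24 = -174;  -524 − 174 = -698;  -1331 − 698 = -2029;  -2688 − 2029 = -4717
-174 − 24 = -198;  -698 − 198 = -896;  -2029 − 896 = -2925;  -4717 − 2925 = -7642
-198 − 24 = -222;  -896 − 222 = -1118;  -2925 − 1118 = -4043;  -7642 − 4043 = -11685

-11685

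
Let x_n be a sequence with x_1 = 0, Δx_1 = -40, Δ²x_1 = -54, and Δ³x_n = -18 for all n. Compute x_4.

-300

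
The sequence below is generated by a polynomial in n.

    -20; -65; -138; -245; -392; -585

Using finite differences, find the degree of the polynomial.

3

-45, -73, -107, -147, -193
-28, -34, -40, -46
-6, -6, -6
The third differences are constant, so the polynomial has degree 3.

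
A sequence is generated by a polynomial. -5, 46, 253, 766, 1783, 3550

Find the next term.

6361

Δ: 51 , 207 , 513 , 1017 , 1767
Δ²: 156 , 306 , 504 , 750
Δ³: 150 , 198 , 246
Δ⁴: 48 , 48
The fourth differences are constant (48).
246 + 48 = 294;  750 + 294 = 1044;  1767 + 1044 = 2811;  3550 + 2811 = 6361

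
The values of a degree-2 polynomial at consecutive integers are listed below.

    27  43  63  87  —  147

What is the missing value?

115

Using the first 4 terms:
16, 20, 24
4, 4
Constant second difference = 4.
Extend forward: 24 + 4 = 28;  87 + 28 = 115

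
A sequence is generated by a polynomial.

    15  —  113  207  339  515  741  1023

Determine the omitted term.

Using the last 6 terms:
D1: 94, 132, 176, 226, 282
D2: 38, 44, 50, 56
D3: 6, 6, 6
Constant third difference = 6.
Extend backward: 38 − 6 = 32;  94 − 32 = 62;  113 − 62 = 51

51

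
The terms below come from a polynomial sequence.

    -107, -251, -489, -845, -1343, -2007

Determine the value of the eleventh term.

-144, -238, -356, -498, -664
-94, -118, -142, -166
-24, -24, -24
Constant third difference = -24, so extend:
-166 − 24 = -190;  -664 − 190 = -854;  -2007 − 854 = -2861
-190 − 24 = -214;  -854 − 214 = -1068;  -2861 − 1068 = -3929
-214 − 24 = -238;  -1068 − 238 = -1306;  -3929 − 1306 = -5235
-238 − 24 = -262;  -1306 − 262 = -1568;  -5235 − 1568 = -6803
-262 − 24 = -286;  -1568 − 286 = -1854;  -6803 − 1854 = -8657

-8657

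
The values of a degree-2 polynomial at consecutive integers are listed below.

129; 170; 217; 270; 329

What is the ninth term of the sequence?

625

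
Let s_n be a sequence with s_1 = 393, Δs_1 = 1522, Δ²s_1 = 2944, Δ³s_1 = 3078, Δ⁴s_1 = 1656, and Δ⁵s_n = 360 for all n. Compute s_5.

38113

Build the table forward from the leading diagonal:
Fifth differences: 360, 360, 360, 360, 360
Fourth differences: 1656, 2016, 2376, 2736, 3096
Third differences: 3078, 4734, 6750, 9126, 11862
Second differences: 2944, 6022, 10756, 17506, 26632
First differences: 1522, 4466, 10488, 21244, 38750
s: 393, 1915, 6381, 16869, 38113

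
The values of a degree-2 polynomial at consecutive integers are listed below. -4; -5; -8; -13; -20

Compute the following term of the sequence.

-29

Δ: -1, -3, -5, -7
Δ²: -2, -2, -2
The second differences are constant (-2).
-7 − 2 = -9;  -20 − 9 = -29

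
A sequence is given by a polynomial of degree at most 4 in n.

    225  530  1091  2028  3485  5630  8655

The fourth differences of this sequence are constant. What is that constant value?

24

Δ: 305, 561, 937, 1457, 2145, 3025
Δ²: 256, 376, 520, 688, 880
Δ³: 120, 144, 168, 192
Δ⁴: 24, 24, 24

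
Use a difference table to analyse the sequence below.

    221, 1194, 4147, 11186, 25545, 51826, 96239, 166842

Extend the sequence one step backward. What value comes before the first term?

D1: 973, 2953, 7039, 14359, 26281, 44413, 70603
D2: 1980, 4086, 7320, 11922, 18132, 26190
D3: 2106, 3234, 4602, 6210, 8058
D4: 1128, 1368, 1608, 1848
D5: 240, 240, 240
The fifth differences are constant at 240.
Work back: 1128 − 240 = 888;  2106 − 888 = 1218;  1980 − 1218 = 762;  973 − 762 = 211;  221 − 211 = 10

10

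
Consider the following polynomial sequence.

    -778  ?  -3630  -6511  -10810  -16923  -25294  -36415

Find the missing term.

-1819

Using the last 6 terms:
-2881  -4299  -6113  -8371  -11121
-1418  -1814  -2258  -2750
-396  -444  -492
-48  -48
Constant fourth difference = -48.
Extend backward: -396 + 48 = -348;  -1418 + 348 = -1070;  -2881 + 1070 = -1811;  -3630 + 1811 = -1819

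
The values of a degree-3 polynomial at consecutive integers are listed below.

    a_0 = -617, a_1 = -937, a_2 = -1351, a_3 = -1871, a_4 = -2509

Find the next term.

D1: -320 , -414 , -520 , -638
D2: -94 , -106 , -118
D3: -12 , -12
Constant third difference = -12, so extend:
-118 − 12 = -130;  -638 − 130 = -768;  -2509 − 768 = -3277

-3277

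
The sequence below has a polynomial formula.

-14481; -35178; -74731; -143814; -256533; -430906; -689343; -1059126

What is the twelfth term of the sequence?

-4394758

Δ: -20697, -39553, -69083, -112719, -174373, -258437, -369783
Δ²: -18856, -29530, -43636, -61654, -84064, -111346
Δ³: -10674, -14106, -18018, -22410, -27282
Δ⁴: -3432, -3912, -4392, -4872
Δ⁵: -480, -480, -480
Constant fifth difference = -480, so extend:
-4872 − 480 = -5352;  -27282 − 5352 = -32634;  -111346 − 32634 = -143980;  -369783 − 143980 = -513763;  -1059126 − 513763 = -1572889
-5352 − 480 = -5832;  -32634 − 5832 = -38466;  -143980 − 38466 = -182446;  -513763 − 182446 = -696209;  -1572889 − 696209 = -2269098
-5832 − 480 = -6312;  -38466 − 6312 = -44778;  -182446 − 44778 = -227224;  -696209 − 227224 = -923433;  -2269098 − 923433 = -3192531
-6312 − 480 = -6792;  -44778 − 6792 = -51570;  -227224 − 51570 = -278794;  -923433 − 278794 = -1202227;  -3192531 − 1202227 = -4394758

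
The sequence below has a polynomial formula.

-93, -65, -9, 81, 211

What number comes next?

387

D1: 28, 56, 90, 130
D2: 28, 34, 40
D3: 6, 6
Third differences constant at 6.
40 + 6 = 46;  130 + 46 = 176;  211 + 176 = 387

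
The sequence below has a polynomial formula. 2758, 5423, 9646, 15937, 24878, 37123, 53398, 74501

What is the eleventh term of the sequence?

175838

2665 , 4223 , 6291 , 8941 , 12245 , 16275 , 21103
1558 , 2068 , 2650 , 3304 , 4030 , 4828
510 , 582 , 654 , 726 , 798
72 , 72 , 72 , 72
Constant fourth difference = 72, so extend:
798 + 72 = 870;  4828 + 870 = 5698;  21103 + 5698 = 26801;  74501 + 26801 = 101302
870 + 72 = 942;  5698 + 942 = 6640;  26801 + 6640 = 33441;  101302 + 33441 = 134743
942 + 72 = 1014;  6640 + 1014 = 7654;  33441 + 7654 = 41095;  134743 + 41095 = 175838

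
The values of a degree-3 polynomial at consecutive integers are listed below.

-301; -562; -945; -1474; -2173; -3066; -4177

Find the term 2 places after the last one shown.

-7149

-261  -383  -529  -699  -893  -1111
-122  -146  -170  -194  -218
-24  -24  -24  -24
Constant third difference = -24, so extend:
-218 − 24 = -242;  -1111 − 242 = -1353;  -4177 − 1353 = -5530
-242 − 24 = -266;  -1353 − 266 = -1619;  -5530 − 1619 = -7149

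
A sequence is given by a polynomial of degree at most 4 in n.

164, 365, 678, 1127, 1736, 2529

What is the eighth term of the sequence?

4763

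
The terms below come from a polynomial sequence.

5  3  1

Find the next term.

-1

-2  -2
The first differences are constant (-2).
1 − 2 = -1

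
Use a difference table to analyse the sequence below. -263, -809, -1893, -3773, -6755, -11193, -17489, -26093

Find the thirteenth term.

-122843

-546 , -1084 , -1880 , -2982 , -4438 , -6296 , -8604
-538 , -796 , -1102 , -1456 , -1858 , -2308
-258 , -306 , -354 , -402 , -450
-48 , -48 , -48 , -48
Constant fourth difference = -48, so extend:
-450 − 48 = -498;  -2308 − 498 = -2806;  -8604 − 2806 = -11410;  -26093 − 11410 = -37503
-498 − 48 = -546;  -2806 − 546 = -3352;  -11410 − 3352 = -14762;  -37503 − 14762 = -52265
-546 − 48 = -594;  -3352 − 594 = -3946;  -14762 − 3946 = -18708;  -52265 − 18708 = -70973
-594 − 48 = -642;  -3946 − 642 = -4588;  -18708 − 4588 = -23296;  -70973 − 23296 = -94269
-642 − 48 = -690;  -4588 − 690 = -5278;  -23296 − 5278 = -28574;  -94269 − 28574 = -122843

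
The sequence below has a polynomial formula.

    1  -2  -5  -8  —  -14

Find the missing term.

-11

Using the first 4 terms:
First differences: -3  -3  -3
Constant first difference = -3.
Extend forward: -8 − 3 = -11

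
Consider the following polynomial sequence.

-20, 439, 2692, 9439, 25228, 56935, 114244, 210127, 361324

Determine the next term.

Δ: 459  2253  6747  15789  31707  57309  95883  151197
Δ²: 1794  4494  9042  15918  25602  38574  55314
Δ³: 2700  4548  6876  9684  12972  16740
Δ⁴: 1848  2328  2808  3288  3768
Δ⁵: 480  480  480  480
Constant fifth difference = 480, so extend:
3768 + 480 = 4248;  16740 + 4248 = 20988;  55314 + 20988 = 76302;  151197 + 76302 = 227499;  361324 + 227499 = 588823

588823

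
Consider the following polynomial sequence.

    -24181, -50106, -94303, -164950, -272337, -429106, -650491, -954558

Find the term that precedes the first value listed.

-10222

Δ: -25925, -44197, -70647, -107387, -156769, -221385, -304067
Δ²: -18272, -26450, -36740, -49382, -64616, -82682
Δ³: -8178, -10290, -12642, -15234, -18066
Δ⁴: -2112, -2352, -2592, -2832
Δ⁵: -240, -240, -240
The fifth differences are constant at -240.
Work back: -2112 + 240 = -1872;  -8178 + 1872 = -6306;  -18272 + 6306 = -11966;  -25925 + 11966 = -13959;  -24181 + 13959 = -10222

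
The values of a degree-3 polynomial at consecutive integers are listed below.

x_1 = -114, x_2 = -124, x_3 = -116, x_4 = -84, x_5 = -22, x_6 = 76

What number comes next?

D1: -10, 8, 32, 62, 98
D2: 18, 24, 30, 36
D3: 6, 6, 6
The third differences are constant (6).
36 + 6 = 42;  98 + 42 = 140;  76 + 140 = 216

216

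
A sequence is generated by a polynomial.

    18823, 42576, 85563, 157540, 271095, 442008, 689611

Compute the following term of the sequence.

1037148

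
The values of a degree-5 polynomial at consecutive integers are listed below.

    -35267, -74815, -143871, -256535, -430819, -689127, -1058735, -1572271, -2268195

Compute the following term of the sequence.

-3191279

First differences: -39548 , -69056 , -112664 , -174284 , -258308 , -369608 , -513536 , -695924
Second differences: -29508 , -43608 , -61620 , -84024 , -111300 , -143928 , -182388
Third differences: -14100 , -18012 , -22404 , -27276 , -32628 , -38460
Fourth differences: -3912 , -4392 , -4872 , -5352 , -5832
Fifth differences: -480 , -480 , -480 , -480
Constant fifth difference = -480, so extend:
-5832 − 480 = -6312;  -38460 − 6312 = -44772;  -182388 − 44772 = -227160;  -695924 − 227160 = -923084;  -2268195 − 923084 = -3191279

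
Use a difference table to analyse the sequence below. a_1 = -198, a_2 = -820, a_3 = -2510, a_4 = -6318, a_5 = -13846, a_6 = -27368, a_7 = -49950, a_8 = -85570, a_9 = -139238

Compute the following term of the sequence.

-622, -1690, -3808, -7528, -13522, -22582, -35620, -53668
-1068, -2118, -3720, -5994, -9060, -13038, -18048
-1050, -1602, -2274, -3066, -3978, -5010
-552, -672, -792, -912, -1032
-120, -120, -120, -120
Fifth differences constant at -120.
-1032 − 120 = -1152;  -5010 − 1152 = -6162;  -18048 − 6162 = -24210;  -53668 − 24210 = -77878;  -139238 − 77878 = -217116

-217116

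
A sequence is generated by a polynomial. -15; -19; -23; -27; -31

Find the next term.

D1: -4, -4, -4, -4
The first differences are constant (-4).
-31 − 4 = -35

-35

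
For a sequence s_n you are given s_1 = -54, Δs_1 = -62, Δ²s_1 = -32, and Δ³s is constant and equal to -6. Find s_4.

-342

Build the table forward from the leading diagonal:
D3: -6  -6  -6  -6
D2: -32  -38  -44  -50
D1: -62  -94  -132  -176
s: -54  -116  -210  -342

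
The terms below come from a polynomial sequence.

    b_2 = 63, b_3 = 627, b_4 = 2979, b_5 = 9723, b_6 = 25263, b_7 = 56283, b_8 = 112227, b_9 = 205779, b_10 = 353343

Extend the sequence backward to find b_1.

Δ: 564  2352  6744  15540  31020  55944  93552  147564
Δ²: 1788  4392  8796  15480  24924  37608  54012
Δ³: 2604  4404  6684  9444  12684  16404
Δ⁴: 1800  2280  2760  3240  3720
Δ⁵: 480  480  480  480
The fifth differences are constant at 480.
Work back: 1800 − 480 = 1320;  2604 − 1320 = 1284;  1788 − 1284 = 504;  564 − 504 = 60;  63 − 60 = 3

3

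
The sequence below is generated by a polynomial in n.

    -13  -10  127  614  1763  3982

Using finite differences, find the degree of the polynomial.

4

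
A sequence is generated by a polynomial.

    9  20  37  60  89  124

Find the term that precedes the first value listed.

D1: 11  17  23  29  35
D2: 6  6  6  6
The second differences are constant at 6.
Work back: 11 − 6 = 5;  9 − 5 = 4

4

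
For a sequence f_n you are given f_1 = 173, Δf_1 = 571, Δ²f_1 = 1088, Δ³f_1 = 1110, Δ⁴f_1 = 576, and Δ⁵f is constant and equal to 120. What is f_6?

Build the table forward from the leading diagonal:
Fifth differences: 120, 120, 120, 120, 120, 120
Fourth differences: 576, 696, 816, 936, 1056, 1176
Third differences: 1110, 1686, 2382, 3198, 4134, 5190
Second differences: 1088, 2198, 3884, 6266, 9464, 13598
First differences: 571, 1659, 3857, 7741, 14007, 23471
f: 173, 744, 2403, 6260, 14001, 28008

28008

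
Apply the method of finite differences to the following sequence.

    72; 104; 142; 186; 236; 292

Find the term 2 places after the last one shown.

422

Δ: 32  38  44  50  56
Δ²: 6  6  6  6
Second differences constant at 6.
56 + 6 = 62;  292 + 62 = 354
62 + 6 = 68;  354 + 68 = 422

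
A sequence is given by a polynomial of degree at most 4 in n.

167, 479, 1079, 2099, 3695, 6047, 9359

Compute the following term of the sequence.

13859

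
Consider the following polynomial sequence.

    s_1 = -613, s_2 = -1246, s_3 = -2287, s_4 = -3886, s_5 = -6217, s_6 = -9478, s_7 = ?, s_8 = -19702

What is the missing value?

Using the first 6 terms:
First differences: -633, -1041, -1599, -2331, -3261
Second differences: -408, -558, -732, -930
Third differences: -150, -174, -198
Fourth differences: -24, -24
Constant fourth difference = -24.
Extend forward: -198 − 24 = -222;  -930 − 222 = -1152;  -3261 − 1152 = -4413;  -9478 − 4413 = -13891

-13891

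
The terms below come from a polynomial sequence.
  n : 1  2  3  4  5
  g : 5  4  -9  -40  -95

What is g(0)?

Δ: -1  -13  -31  -55
Δ²: -12  -18  -24
Δ³: -6  -6
The third differences are constant at -6.
Work back: -12 + 6 = -6;  -1 + 6 = 5;  5 − 5 = 0

0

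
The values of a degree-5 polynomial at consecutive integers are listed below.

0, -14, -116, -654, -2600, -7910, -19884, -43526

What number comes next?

-85904

-14, -102, -538, -1946, -5310, -11974, -23642
-88, -436, -1408, -3364, -6664, -11668
-348, -972, -1956, -3300, -5004
-624, -984, -1344, -1704
-360, -360, -360
The fifth differences are constant (-360).
-1704 − 360 = -2064;  -5004 − 2064 = -7068;  -11668 − 7068 = -18736;  -23642 − 18736 = -42378;  -43526 − 42378 = -85904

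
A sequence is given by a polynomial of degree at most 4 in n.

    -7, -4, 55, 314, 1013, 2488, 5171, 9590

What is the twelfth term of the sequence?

58546

Δ: 3  59  259  699  1475  2683  4419
Δ²: 56  200  440  776  1208  1736
Δ³: 144  240  336  432  528
Δ⁴: 96  96  96  96
The fourth differences are constant (96).
528 + 96 = 624;  1736 + 624 = 2360;  4419 + 2360 = 6779;  9590 + 6779 = 16369
624 + 96 = 720;  2360 + 720 = 3080;  6779 + 3080 = 9859;  16369 + 9859 = 26228
720 + 96 = 816;  3080 + 816 = 3896;  9859 + 3896 = 13755;  26228 + 13755 = 39983
816 + 96 = 912;  3896 + 912 = 4808;  13755 + 4808 = 18563;  39983 + 18563 = 58546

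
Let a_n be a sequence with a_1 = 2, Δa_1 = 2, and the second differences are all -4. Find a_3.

2

Build the table forward from the leading diagonal:
Second differences: -4, -4, -4
First differences: 2, -2, -6
a: 2, 4, 2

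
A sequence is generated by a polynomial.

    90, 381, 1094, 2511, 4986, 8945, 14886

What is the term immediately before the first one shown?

291, 713, 1417, 2475, 3959, 5941
422, 704, 1058, 1484, 1982
282, 354, 426, 498
72, 72, 72
The fourth differences are constant at 72.
Work back: 282 − 72 = 210;  422 − 210 = 212;  291 − 212 = 79;  90 − 79 = 11

11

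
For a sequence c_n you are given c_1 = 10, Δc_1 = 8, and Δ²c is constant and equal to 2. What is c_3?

28

Build the table forward from the leading diagonal:
D2: 2  2  2
D1: 8  10  12
c: 10  18  28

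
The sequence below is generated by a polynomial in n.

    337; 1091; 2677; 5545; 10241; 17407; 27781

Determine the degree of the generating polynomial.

Δ: 754, 1586, 2868, 4696, 7166, 10374
Δ²: 832, 1282, 1828, 2470, 3208
Δ³: 450, 546, 642, 738
Δ⁴: 96, 96, 96
The fourth differences are constant, so the polynomial has degree 4.

4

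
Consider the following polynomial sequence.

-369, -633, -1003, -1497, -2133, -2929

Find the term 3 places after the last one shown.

-6457

-264, -370, -494, -636, -796
-106, -124, -142, -160
-18, -18, -18
Third differences constant at -18.
-160 − 18 = -178;  -796 − 178 = -974;  -2929 − 974 = -3903
-178 − 18 = -196;  -974 − 196 = -1170;  -3903 − 1170 = -5073
-196 − 18 = -214;  -1170 − 214 = -1384;  -5073 − 1384 = -6457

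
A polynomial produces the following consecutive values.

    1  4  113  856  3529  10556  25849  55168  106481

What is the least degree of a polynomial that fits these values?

5

Δ: 3, 109, 743, 2673, 7027, 15293, 29319, 51313
Δ²: 106, 634, 1930, 4354, 8266, 14026, 21994
Δ³: 528, 1296, 2424, 3912, 5760, 7968
Δ⁴: 768, 1128, 1488, 1848, 2208
Δ⁵: 360, 360, 360, 360
The fifth differences are constant, so the polynomial has degree 5.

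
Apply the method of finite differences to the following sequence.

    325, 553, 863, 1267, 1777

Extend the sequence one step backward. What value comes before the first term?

167

D1: 228  310  404  510
D2: 82  94  106
D3: 12  12
The third differences are constant at 12.
Work back: 82 − 12 = 70;  228 − 70 = 158;  325 − 158 = 167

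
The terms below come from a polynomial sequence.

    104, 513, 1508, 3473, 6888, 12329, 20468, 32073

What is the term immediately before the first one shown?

409, 995, 1965, 3415, 5441, 8139, 11605
586, 970, 1450, 2026, 2698, 3466
384, 480, 576, 672, 768
96, 96, 96, 96
The fourth differences are constant at 96.
Work back: 384 − 96 = 288;  586 − 288 = 298;  409 − 298 = 111;  104 − 111 = -7

-7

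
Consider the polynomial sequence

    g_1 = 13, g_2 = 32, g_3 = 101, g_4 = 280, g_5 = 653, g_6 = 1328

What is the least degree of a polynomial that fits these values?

4

Δ: 19, 69, 179, 373, 675
Δ²: 50, 110, 194, 302
Δ³: 60, 84, 108
Δ⁴: 24, 24
The fourth differences are constant, so the polynomial has degree 4.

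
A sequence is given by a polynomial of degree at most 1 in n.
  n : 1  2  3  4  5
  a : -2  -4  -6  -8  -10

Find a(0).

0

-2, -2, -2, -2
The first differences are constant at -2.
Work back: -2 + 2 = 0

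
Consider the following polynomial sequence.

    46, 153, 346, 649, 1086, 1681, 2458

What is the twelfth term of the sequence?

9913

First differences: 107 , 193 , 303 , 437 , 595 , 777
Second differences: 86 , 110 , 134 , 158 , 182
Third differences: 24 , 24 , 24 , 24
Constant third difference = 24, so extend:
182 + 24 = 206;  777 + 206 = 983;  2458 + 983 = 3441
206 + 24 = 230;  983 + 230 = 1213;  3441 + 1213 = 4654
230 + 24 = 254;  1213 + 254 = 1467;  4654 + 1467 = 6121
254 + 24 = 278;  1467 + 278 = 1745;  6121 + 1745 = 7866
278 + 24 = 302;  1745 + 302 = 2047;  7866 + 2047 = 9913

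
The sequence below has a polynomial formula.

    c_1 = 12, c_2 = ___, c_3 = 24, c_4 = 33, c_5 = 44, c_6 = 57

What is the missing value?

17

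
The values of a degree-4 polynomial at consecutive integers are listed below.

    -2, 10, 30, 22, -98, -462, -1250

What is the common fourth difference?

-48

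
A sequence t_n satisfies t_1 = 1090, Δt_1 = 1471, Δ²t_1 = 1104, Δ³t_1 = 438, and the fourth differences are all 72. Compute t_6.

24225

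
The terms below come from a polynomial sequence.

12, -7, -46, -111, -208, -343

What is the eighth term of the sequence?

-19  -39  -65  -97  -135
-20  -26  -32  -38
-6  -6  -6
Constant third difference = -6, so extend:
-38 − 6 = -44;  -135 − 44 = -179;  -343 − 179 = -522
-44 − 6 = -50;  -179 − 50 = -229;  -522 − 229 = -751

-751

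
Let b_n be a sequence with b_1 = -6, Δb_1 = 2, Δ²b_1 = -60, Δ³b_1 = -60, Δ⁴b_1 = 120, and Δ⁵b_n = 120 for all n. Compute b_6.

-476

Build the table forward from the leading diagonal:
D5: 120  120  120  120  120  120
D4: 120  240  360  480  600  720
D3: -60  60  300  660  1140  1740
D2: -60  -120  -60  240  900  2040
D1: 2  -58  -178  -238  2  902
b: -6  -4  -62  -240  -478  -476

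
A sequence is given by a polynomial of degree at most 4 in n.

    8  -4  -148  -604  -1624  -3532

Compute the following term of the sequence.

D1: -12 , -144 , -456 , -1020 , -1908
D2: -132 , -312 , -564 , -888
D3: -180 , -252 , -324
D4: -72 , -72
Constant fourth difference = -72, so extend:
-324 − 72 = -396;  -888 − 396 = -1284;  -1908 − 1284 = -3192;  -3532 − 3192 = -6724

-6724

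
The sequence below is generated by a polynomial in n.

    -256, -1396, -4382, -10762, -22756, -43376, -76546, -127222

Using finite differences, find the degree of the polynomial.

5

Δ: -1140, -2986, -6380, -11994, -20620, -33170, -50676
Δ²: -1846, -3394, -5614, -8626, -12550, -17506
Δ³: -1548, -2220, -3012, -3924, -4956
Δ⁴: -672, -792, -912, -1032
Δ⁵: -120, -120, -120
The fifth differences are constant, so the polynomial has degree 5.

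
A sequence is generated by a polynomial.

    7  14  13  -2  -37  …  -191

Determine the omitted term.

-98

Using the first 5 terms:
Δ: 7, -1, -15, -35
Δ²: -8, -14, -20
Δ³: -6, -6
Constant third difference = -6.
Extend forward: -20 − 6 = -26;  -35 − 26 = -61;  -37 − 61 = -98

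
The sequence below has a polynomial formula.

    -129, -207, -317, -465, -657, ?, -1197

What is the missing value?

Using the first 5 terms:
Δ: -78  -110  -148  -192
Δ²: -32  -38  -44
Δ³: -6  -6
Constant third difference = -6.
Extend forward: -44 − 6 = -50;  -192 − 50 = -242;  -657 − 242 = -899

-899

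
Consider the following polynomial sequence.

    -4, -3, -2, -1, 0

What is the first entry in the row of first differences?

Δ: 1, 1, 1, 1

1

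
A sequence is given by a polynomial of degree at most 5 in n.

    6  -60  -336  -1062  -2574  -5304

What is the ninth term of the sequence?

Δ: -66  -276  -726  -1512  -2730
Δ²: -210  -450  -786  -1218
Δ³: -240  -336  -432
Δ⁴: -96  -96
The fourth differences are constant (-96).
-432 − 96 = -528;  -1218 − 528 = -1746;  -2730 − 1746 = -4476;  -5304 − 4476 = -9780
-528 − 96 = -624;  -1746 − 624 = -2370;  -4476 − 2370 = -6846;  -9780 − 6846 = -16626
-624 − 96 = -720;  -2370 − 720 = -3090;  -6846 − 3090 = -9936;  -16626 − 9936 = -26562

-26562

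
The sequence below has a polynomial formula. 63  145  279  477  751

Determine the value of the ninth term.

2847

Δ: 82 , 134 , 198 , 274
Δ²: 52 , 64 , 76
Δ³: 12 , 12
The third differences are constant (12).
76 + 12 = 88;  274 + 88 = 362;  751 + 362 = 1113
88 + 12 = 100;  362 + 100 = 462;  1113 + 462 = 1575
100 + 12 = 112;  462 + 112 = 574;  1575 + 574 = 2149
112 + 12 = 124;  574 + 124 = 698;  2149 + 698 = 2847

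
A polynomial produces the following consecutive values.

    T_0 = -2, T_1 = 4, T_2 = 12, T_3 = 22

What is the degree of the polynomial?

2

Δ: 6, 8, 10
Δ²: 2, 2
The second differences are constant, so the polynomial has degree 2.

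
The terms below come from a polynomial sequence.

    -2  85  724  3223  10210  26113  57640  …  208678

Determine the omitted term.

114259

Using the first 7 terms:
D1: 87, 639, 2499, 6987, 15903, 31527
D2: 552, 1860, 4488, 8916, 15624
D3: 1308, 2628, 4428, 6708
D4: 1320, 1800, 2280
D5: 480, 480
Constant fifth difference = 480.
Extend forward: 2280 + 480 = 2760;  6708 + 2760 = 9468;  15624 + 9468 = 25092;  31527 + 25092 = 56619;  57640 + 56619 = 114259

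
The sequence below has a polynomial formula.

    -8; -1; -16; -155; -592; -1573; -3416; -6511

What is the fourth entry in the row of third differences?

-318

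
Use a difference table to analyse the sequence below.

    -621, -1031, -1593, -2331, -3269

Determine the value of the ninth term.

-9501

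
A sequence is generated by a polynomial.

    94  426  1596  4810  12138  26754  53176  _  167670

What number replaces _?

Using the first 7 terms:
Δ: 332  1170  3214  7328  14616  26422
Δ²: 838  2044  4114  7288  11806
Δ³: 1206  2070  3174  4518
Δ⁴: 864  1104  1344
Δ⁵: 240  240
Constant fifth difference = 240.
Extend forward: 1344 + 240 = 1584;  4518 + 1584 = 6102;  11806 + 6102 = 17908;  26422 + 17908 = 44330;  53176 + 44330 = 97506

97506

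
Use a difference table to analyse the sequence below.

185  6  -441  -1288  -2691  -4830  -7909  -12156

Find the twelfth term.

-46224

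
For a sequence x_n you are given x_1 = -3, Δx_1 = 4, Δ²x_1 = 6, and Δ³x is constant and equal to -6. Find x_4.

21

Build the table forward from the leading diagonal:
Third differences: -6  -6  -6  -6
Second differences: 6  0  -6  -12
First differences: 4  10  10  4
x: -3  1  11  21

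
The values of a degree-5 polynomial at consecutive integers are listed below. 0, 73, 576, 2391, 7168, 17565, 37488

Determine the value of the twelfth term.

534303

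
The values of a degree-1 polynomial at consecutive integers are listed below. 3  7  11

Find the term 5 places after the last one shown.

31

First differences: 4  4
First differences constant at 4.
11 + 4 = 15
15 + 4 = 19
19 + 4 = 23
23 + 4 = 27
27 + 4 = 31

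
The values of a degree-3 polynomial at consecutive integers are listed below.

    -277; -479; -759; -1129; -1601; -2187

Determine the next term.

-2899

Δ: -202  -280  -370  -472  -586
Δ²: -78  -90  -102  -114
Δ³: -12  -12  -12
Constant third difference = -12, so extend:
-114 − 12 = -126;  -586 − 126 = -712;  -2187 − 712 = -2899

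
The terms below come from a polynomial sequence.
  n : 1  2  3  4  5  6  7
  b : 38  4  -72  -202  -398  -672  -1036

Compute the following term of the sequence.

-34 , -76 , -130 , -196 , -274 , -364
-42 , -54 , -66 , -78 , -90
-12 , -12 , -12 , -12
Constant third difference = -12, so extend:
-90 − 12 = -102;  -364 − 102 = -466;  -1036 − 466 = -1502

-1502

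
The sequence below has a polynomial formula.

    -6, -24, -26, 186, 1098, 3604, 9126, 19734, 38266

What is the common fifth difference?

Δ: -18, -2, 212, 912, 2506, 5522, 10608, 18532
Δ²: 16, 214, 700, 1594, 3016, 5086, 7924
Δ³: 198, 486, 894, 1422, 2070, 2838
Δ⁴: 288, 408, 528, 648, 768
Δ⁵: 120, 120, 120, 120

120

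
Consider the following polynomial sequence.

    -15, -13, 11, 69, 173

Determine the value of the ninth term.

2, 24, 58, 104
22, 34, 46
12, 12
The third differences are constant (12).
46 + 12 = 58;  104 + 58 = 162;  173 + 162 = 335
58 + 12 = 70;  162 + 70 = 232;  335 + 232 = 567
70 + 12 = 82;  232 + 82 = 314;  567 + 314 = 881
82 + 12 = 94;  314 + 94 = 408;  881 + 408 = 1289

1289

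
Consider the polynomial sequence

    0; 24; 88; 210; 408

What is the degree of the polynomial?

3

First differences: 24, 64, 122, 198
Second differences: 40, 58, 76
Third differences: 18, 18
The third differences are constant, so the polynomial has degree 3.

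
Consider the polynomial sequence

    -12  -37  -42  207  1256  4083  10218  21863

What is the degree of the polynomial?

5

Δ: -25, -5, 249, 1049, 2827, 6135, 11645
Δ²: 20, 254, 800, 1778, 3308, 5510
Δ³: 234, 546, 978, 1530, 2202
Δ⁴: 312, 432, 552, 672
Δ⁵: 120, 120, 120
The fifth differences are constant, so the polynomial has degree 5.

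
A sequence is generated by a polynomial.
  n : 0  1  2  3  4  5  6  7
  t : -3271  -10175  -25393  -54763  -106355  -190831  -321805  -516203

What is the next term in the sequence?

D1: -6904, -15218, -29370, -51592, -84476, -130974, -194398
D2: -8314, -14152, -22222, -32884, -46498, -63424
D3: -5838, -8070, -10662, -13614, -16926
D4: -2232, -2592, -2952, -3312
D5: -360, -360, -360
Constant fifth difference = -360, so extend:
-3312 − 360 = -3672;  -16926 − 3672 = -20598;  -63424 − 20598 = -84022;  -194398 − 84022 = -278420;  -516203 − 278420 = -794623

-794623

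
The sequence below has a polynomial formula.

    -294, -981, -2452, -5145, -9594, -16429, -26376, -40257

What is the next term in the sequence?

-58990

-687, -1471, -2693, -4449, -6835, -9947, -13881
-784, -1222, -1756, -2386, -3112, -3934
-438, -534, -630, -726, -822
-96, -96, -96, -96
The fourth differences are constant (-96).
-822 − 96 = -918;  -3934 − 918 = -4852;  -13881 − 4852 = -18733;  -40257 − 18733 = -58990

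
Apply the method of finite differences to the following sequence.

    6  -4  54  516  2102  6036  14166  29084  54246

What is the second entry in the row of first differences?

58

First differences: -10, 58, 462, 1586, 3934, 8130, 14918, 25162
Second differences: 68, 404, 1124, 2348, 4196, 6788, 10244
Third differences: 336, 720, 1224, 1848, 2592, 3456
Fourth differences: 384, 504, 624, 744, 864
Fifth differences: 120, 120, 120, 120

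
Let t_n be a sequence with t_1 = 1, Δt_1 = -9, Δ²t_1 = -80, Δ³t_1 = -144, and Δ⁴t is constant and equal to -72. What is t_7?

-5213

Build the table forward from the leading diagonal:
Δ⁴: -72  -72  -72  -72  -72  -72  -72
Δ³: -144  -216  -288  -360  -432  -504  -576
Δ²: -80  -224  -440  -728  -1088  -1520  -2024
Δ: -9  -89  -313  -753  -1481  -2569  -4089
t: 1  -8  -97  -410  -1163  -2644  -5213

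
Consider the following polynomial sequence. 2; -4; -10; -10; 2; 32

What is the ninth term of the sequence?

First differences: -6, -6, 0, 12, 30
Second differences: 0, 6, 12, 18
Third differences: 6, 6, 6
Third differences constant at 6.
18 + 6 = 24;  30 + 24 = 54;  32 + 54 = 86
24 + 6 = 30;  54 + 30 = 84;  86 + 84 = 170
30 + 6 = 36;  84 + 36 = 120;  170 + 120 = 290

290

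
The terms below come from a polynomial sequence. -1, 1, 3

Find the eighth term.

13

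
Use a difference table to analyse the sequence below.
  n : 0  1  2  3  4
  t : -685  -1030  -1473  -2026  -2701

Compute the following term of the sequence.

-345, -443, -553, -675
-98, -110, -122
-12, -12
The third differences are constant (-12).
-122 − 12 = -134;  -675 − 134 = -809;  -2701 − 809 = -3510

-3510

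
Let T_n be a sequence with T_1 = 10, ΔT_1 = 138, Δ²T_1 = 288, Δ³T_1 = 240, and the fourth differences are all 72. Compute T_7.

11038

Build the table forward from the leading diagonal:
Fourth differences: 72, 72, 72, 72, 72, 72, 72
Third differences: 240, 312, 384, 456, 528, 600, 672
Second differences: 288, 528, 840, 1224, 1680, 2208, 2808
First differences: 138, 426, 954, 1794, 3018, 4698, 6906
T: 10, 148, 574, 1528, 3322, 6340, 11038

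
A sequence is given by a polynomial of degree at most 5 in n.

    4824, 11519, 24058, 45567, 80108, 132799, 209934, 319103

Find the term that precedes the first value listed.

First differences: 6695  12539  21509  34541  52691  77135  109169
Second differences: 5844  8970  13032  18150  24444  32034
Third differences: 3126  4062  5118  6294  7590
Fourth differences: 936  1056  1176  1296
Fifth differences: 120  120  120
The fifth differences are constant at 120.
Work back: 936 − 120 = 816;  3126 − 816 = 2310;  5844 − 2310 = 3534;  6695 − 3534 = 3161;  4824 − 3161 = 1663

1663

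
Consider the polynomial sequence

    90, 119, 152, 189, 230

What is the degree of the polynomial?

29, 33, 37, 41
4, 4, 4
The second differences are constant, so the polynomial has degree 2.

2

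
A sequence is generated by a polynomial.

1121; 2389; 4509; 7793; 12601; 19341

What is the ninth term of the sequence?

55953

1268, 2120, 3284, 4808, 6740
852, 1164, 1524, 1932
312, 360, 408
48, 48
The fourth differences are constant (48).
408 + 48 = 456;  1932 + 456 = 2388;  6740 + 2388 = 9128;  19341 + 9128 = 28469
456 + 48 = 504;  2388 + 504 = 2892;  9128 + 2892 = 12020;  28469 + 12020 = 40489
504 + 48 = 552;  2892 + 552 = 3444;  12020 + 3444 = 15464;  40489 + 15464 = 55953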